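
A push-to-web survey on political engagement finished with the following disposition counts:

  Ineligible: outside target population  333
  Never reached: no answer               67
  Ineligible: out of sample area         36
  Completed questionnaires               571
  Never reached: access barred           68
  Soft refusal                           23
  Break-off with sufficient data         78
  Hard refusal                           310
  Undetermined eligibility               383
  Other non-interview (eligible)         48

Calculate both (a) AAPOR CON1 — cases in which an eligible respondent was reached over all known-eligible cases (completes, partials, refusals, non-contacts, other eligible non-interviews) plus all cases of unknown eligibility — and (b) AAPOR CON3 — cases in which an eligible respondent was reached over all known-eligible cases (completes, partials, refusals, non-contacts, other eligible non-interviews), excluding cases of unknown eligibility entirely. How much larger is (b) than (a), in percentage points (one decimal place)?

Declined to participate = 310 + 23 = 333
Never reached = 67 + 68 = 135
Not eligible = 333 + 36 = 369
Top → 571 + 78 + 333 + 48 = 1030
Base → 571 + 78 + 333 + 135 + 48 + 383 = 1548
CON1 = 1030 / 1548 = 0.6654
Base → 571 + 78 + 333 + 135 + 48 = 1165
CON3 = 1030 / 1165 = 0.8841
Difference = 88.41 − 66.54 = 21.87 percentage points

21.9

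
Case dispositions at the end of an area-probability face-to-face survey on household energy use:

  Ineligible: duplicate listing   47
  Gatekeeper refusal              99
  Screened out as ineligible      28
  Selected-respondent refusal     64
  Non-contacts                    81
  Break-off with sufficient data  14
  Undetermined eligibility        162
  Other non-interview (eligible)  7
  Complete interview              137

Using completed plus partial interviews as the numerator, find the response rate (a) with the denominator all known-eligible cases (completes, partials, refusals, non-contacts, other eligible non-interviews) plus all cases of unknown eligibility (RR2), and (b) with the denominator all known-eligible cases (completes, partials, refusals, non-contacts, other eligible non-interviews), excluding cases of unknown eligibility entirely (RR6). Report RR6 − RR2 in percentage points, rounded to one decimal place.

10.8

Refusal or break-off = 99 + 64 = 163
Not eligible = 28 + 47 = 75
Num → 137 + 14 = 151
Denom → 137 + 14 + 163 + 81 + 7 + 162 = 564
RR2 = 151 / 564 = 0.2677
Denom → 137 + 14 + 163 + 81 + 7 = 402
RR6 = 151 / 402 = 0.3756
Difference = 37.56 − 26.77 = 10.79 percentage points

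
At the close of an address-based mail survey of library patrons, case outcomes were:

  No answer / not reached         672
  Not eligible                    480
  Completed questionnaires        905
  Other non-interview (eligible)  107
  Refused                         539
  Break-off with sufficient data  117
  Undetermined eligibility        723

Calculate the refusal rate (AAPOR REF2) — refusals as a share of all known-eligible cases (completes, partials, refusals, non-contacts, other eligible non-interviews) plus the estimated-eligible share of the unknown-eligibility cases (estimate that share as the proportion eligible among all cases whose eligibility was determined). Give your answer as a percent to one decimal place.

Num → 539
Eligible (known) → 905 + 117 + 539 + 672 + 107 = 2340
e = 2340 / (2340 + 480) = 2340 / 2820 = 0.8298
e × U → 0.8298 × 723 = 599.95
Denom → 2340 + 599.95 = 2939.95
REF2 = 539 / 2939.95 = 0.1833

18.3%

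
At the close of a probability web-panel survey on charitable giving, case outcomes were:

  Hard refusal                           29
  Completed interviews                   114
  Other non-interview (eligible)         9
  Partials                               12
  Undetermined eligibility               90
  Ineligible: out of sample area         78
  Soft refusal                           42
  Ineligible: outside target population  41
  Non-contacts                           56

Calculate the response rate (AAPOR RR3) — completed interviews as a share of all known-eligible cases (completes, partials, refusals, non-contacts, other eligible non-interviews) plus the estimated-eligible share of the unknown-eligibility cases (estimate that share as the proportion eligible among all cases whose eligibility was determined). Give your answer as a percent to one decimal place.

35.2%

Refused = 29 + 42 = 71
Out of scope = 41 + 78 = 119
Num: 114
Known eligible: 114 + 12 + 71 + 56 + 9 = 262
e = 262 / (262 + 119) = 262 / 381 = 0.6877
e × U: 0.6877 × 90 = 61.89
Denom: 262 + 61.89 = 323.89
RR3 = 114 / 323.89 = 0.3520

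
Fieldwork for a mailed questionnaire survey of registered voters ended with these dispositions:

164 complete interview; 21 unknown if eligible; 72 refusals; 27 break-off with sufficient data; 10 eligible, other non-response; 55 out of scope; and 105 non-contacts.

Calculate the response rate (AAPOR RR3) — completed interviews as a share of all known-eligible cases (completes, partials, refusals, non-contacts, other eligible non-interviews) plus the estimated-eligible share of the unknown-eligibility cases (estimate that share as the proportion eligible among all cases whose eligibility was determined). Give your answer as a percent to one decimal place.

41.4%

Num = 164
Determined eligible = 164 + 27 + 72 + 105 + 10 = 378
e = 378 / (378 + 55) = 378 / 433 = 0.8730
Eligible share of unknowns = 0.8730 × 21 = 18.33
Denom = 378 + 18.33 = 396.33
RR3 = 164 / 396.33 = 0.4138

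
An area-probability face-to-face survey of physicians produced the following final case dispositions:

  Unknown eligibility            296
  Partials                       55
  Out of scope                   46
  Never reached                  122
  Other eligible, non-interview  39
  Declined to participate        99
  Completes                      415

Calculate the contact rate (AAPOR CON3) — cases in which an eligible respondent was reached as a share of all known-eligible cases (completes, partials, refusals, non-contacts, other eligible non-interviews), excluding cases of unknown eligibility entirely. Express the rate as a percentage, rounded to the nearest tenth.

Num: 415 + 55 + 99 + 39 = 608
Denom: 415 + 55 + 99 + 122 + 39 = 730
CON3 = 608 / 730 = 0.8329

83.3%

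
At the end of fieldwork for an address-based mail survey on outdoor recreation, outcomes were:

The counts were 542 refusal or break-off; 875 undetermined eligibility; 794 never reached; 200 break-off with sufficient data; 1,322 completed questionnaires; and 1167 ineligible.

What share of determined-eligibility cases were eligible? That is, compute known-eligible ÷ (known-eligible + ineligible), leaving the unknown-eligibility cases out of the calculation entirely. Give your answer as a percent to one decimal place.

71.0%

Known eligible: 1322 + 200 + 542 + 794 = 2858
e = 2858 / (2858 + 1167) = 2858 / 4025 = 0.7101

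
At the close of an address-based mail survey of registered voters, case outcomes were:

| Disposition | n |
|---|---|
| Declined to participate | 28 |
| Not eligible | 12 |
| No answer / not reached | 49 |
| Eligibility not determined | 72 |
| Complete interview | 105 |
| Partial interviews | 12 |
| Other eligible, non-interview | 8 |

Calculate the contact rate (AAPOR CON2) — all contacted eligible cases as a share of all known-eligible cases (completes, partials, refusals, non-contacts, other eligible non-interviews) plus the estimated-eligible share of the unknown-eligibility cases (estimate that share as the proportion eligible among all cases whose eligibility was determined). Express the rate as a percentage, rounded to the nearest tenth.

56.7%

Top → 105 + 12 + 28 + 8 = 153
Known eligible → 105 + 12 + 28 + 49 + 8 = 202
e = 202 / (202 + 12) = 202 / 214 = 0.9439
Eligible share of unknowns → 0.9439 × 72 = 67.96
Base → 202 + 67.96 = 269.96
CON2 = 153 / 269.96 = 0.5668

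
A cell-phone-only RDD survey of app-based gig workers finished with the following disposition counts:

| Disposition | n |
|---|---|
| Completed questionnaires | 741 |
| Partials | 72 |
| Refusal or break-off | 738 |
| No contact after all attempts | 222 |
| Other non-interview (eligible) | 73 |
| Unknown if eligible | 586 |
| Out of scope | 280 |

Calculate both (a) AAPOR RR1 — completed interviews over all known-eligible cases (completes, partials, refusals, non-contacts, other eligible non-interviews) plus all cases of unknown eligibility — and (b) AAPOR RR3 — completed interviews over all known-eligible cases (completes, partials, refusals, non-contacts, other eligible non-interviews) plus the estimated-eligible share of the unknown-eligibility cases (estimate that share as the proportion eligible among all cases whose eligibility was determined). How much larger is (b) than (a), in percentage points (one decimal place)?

Num: 741
Denom: 741 + 72 + 738 + 222 + 73 + 586 = 2432
RR1 = 741 / 2432 = 0.3047
Determined eligible: 741 + 72 + 738 + 222 + 73 = 1846
e = 1846 / (1846 + 280) = 1846 / 2126 = 0.8683
Eligible share of unknowns: 0.8683 × 586 = 508.82
Denom: 1846 + 508.82 = 2354.82
RR3 = 741 / 2354.82 = 0.3147
Difference = 31.47 − 30.47 = 1.00 percentage points

1.0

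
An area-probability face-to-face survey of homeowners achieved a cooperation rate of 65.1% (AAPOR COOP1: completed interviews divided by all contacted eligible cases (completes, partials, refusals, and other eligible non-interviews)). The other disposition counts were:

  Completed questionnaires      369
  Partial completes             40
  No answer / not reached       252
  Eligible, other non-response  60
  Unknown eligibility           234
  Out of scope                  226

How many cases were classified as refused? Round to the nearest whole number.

COOP1 = 369 / D = 0.651
D = 369 / 0.651 = 566.8
Rest of base = 469
refused = 566.8 − 469 ≈ 98

98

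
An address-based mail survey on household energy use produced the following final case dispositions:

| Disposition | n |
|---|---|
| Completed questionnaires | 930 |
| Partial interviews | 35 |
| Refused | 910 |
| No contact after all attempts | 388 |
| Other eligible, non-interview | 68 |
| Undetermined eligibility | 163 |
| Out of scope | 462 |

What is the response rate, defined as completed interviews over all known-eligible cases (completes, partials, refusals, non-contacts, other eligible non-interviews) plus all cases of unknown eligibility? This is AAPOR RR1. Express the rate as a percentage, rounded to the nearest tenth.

37.3%

Top = 930
Denom = 930 + 35 + 910 + 388 + 68 + 163 = 2494
RR1 = 930 / 2494 = 0.3729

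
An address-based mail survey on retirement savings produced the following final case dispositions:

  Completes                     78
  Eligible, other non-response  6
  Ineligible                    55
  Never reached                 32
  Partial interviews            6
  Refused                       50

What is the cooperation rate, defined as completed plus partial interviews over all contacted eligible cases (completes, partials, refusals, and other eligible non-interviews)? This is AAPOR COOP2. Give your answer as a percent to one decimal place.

Top = 78 + 6 = 84
Base = 78 + 6 + 50 + 6 = 140
COOP2 = 84 / 140 = 0.6000

60.0%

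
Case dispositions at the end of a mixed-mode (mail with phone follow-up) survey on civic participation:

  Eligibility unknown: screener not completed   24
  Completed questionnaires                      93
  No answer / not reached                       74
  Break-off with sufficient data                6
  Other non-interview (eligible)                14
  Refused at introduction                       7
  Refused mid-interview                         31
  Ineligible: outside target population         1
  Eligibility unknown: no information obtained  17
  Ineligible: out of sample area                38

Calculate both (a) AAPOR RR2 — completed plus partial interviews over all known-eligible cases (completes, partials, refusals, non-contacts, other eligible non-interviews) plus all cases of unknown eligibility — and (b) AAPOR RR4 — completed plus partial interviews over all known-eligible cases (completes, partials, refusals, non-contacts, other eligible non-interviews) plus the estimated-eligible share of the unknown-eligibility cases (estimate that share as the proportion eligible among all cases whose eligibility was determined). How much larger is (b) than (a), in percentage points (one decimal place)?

0.9

Declined to participate = 7 + 31 = 38
Eligibility not determined = 24 + 17 = 41
Out of scope = 1 + 38 = 39
Num: 93 + 6 = 99
Denom: 93 + 6 + 38 + 74 + 14 + 41 = 266
RR2 = 99 / 266 = 0.3722
Eligible (known): 93 + 6 + 38 + 74 + 14 = 225
e = 225 / (225 + 39) = 225 / 264 = 0.8523
e × U: 0.8523 × 41 = 34.94
Denom: 225 + 34.94 = 259.94
RR4 = 99 / 259.94 = 0.3809
Difference = 38.09 − 37.22 = 0.87 percentage points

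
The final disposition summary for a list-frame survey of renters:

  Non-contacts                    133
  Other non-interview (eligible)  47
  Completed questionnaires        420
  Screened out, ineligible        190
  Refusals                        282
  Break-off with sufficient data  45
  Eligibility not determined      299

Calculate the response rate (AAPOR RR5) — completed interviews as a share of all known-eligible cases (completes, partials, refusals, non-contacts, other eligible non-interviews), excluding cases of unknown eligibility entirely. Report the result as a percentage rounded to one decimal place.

45.3%

Num: 420
Denom: 420 + 45 + 282 + 133 + 47 = 927
RR5 = 420 / 927 = 0.4531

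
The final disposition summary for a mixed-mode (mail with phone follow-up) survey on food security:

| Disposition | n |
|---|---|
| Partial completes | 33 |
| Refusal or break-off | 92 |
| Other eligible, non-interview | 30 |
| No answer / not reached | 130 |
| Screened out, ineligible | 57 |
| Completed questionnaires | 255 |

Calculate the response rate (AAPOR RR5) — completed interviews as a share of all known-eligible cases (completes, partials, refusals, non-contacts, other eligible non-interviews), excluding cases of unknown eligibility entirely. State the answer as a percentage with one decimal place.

Numerator: 255
Base: 255 + 33 + 92 + 130 + 30 = 540
RR5 = 255 / 540 = 0.4722

47.2%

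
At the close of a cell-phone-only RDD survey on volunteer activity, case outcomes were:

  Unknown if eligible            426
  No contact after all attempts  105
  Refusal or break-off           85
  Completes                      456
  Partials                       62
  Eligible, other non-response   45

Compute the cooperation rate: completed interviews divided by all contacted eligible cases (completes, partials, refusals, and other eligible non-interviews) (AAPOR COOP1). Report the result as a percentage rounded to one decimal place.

70.4%

Num = 456
Base = 456 + 62 + 85 + 45 = 648
COOP1 = 456 / 648 = 0.7037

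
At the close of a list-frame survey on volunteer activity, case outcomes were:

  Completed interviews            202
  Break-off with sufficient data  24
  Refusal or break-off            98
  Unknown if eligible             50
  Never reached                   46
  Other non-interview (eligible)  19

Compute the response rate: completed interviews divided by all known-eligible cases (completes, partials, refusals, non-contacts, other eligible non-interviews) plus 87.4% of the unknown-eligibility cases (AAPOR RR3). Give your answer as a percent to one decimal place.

Top = 202
Eligible (known) = 202 + 24 + 98 + 46 + 19 = 389
Estimated eligible among unknowns = 0.8740 × 50 = 43.70
Denominator = 389 + 43.70 = 432.70
RR3 = 202 / 432.70 = 0.4668

46.7%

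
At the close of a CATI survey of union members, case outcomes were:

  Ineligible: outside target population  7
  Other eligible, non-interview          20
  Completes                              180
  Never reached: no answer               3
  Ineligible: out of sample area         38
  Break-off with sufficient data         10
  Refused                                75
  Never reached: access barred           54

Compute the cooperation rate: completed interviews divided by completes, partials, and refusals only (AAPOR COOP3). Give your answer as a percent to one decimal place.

Non-contacts = 3 + 54 = 57
Out of scope = 7 + 38 = 45
Top = 180
Denominator = 180 + 10 + 75 = 265
COOP3 = 180 / 265 = 0.6792

67.9%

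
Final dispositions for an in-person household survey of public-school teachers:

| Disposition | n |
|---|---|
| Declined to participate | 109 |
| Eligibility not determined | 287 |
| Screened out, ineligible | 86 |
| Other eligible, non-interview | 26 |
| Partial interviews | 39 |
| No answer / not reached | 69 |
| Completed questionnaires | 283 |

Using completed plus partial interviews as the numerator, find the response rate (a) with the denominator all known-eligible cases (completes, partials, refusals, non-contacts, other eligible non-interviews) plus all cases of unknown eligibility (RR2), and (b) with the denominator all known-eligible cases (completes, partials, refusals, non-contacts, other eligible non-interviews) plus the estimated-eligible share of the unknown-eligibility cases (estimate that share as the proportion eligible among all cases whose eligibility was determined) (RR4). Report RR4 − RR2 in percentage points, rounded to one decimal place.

2.1

Top = 283 + 39 = 322
Base = 283 + 39 + 109 + 69 + 26 + 287 = 813
RR2 = 322 / 813 = 0.3961
Determined eligible = 283 + 39 + 109 + 69 + 26 = 526
e = 526 / (526 + 86) = 526 / 612 = 0.8595
Estimated eligible among unknowns = 0.8595 × 287 = 246.68
Base = 526 + 246.68 = 772.68
RR4 = 322 / 772.68 = 0.4167
Difference = 41.67 − 39.61 = 2.06 percentage points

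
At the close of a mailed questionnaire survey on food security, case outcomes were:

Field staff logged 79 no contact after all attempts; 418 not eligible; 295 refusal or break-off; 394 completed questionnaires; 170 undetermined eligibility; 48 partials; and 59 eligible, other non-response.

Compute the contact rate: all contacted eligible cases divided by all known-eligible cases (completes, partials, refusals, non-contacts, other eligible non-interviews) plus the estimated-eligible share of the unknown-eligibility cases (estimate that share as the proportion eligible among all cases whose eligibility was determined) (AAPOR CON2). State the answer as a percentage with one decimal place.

Numerator → 394 + 48 + 295 + 59 = 796
Known eligible → 394 + 48 + 295 + 79 + 59 = 875
e = 875 / (875 + 418) = 875 / 1293 = 0.6767
Estimated eligible among unknowns → 0.6767 × 170 = 115.04
Denom → 875 + 115.04 = 990.04
CON2 = 796 / 990.04 = 0.8040

80.4%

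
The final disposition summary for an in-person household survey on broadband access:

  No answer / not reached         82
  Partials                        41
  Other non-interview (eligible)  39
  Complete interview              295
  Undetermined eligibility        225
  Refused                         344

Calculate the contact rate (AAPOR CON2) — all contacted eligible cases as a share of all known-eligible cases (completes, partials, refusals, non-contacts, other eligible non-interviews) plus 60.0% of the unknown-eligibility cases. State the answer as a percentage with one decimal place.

76.8%

Top: 295 + 41 + 344 + 39 = 719
Determined eligible: 295 + 41 + 344 + 82 + 39 = 801
Estimated eligible among unknowns: 0.6000 × 225 = 135.00
Denominator: 801 + 135.00 = 936.00
CON2 = 719 / 936.00 = 0.7682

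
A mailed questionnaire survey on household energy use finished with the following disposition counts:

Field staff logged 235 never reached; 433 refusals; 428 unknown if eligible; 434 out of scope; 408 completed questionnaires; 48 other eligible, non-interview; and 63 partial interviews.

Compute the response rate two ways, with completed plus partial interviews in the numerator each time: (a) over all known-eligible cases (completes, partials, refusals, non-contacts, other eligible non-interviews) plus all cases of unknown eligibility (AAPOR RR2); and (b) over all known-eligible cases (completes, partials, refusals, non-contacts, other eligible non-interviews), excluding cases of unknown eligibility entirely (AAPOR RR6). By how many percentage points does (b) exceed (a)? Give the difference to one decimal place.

10.5

Numerator = 408 + 63 = 471
Denom = 408 + 63 + 433 + 235 + 48 + 428 = 1615
RR2 = 471 / 1615 = 0.2916
Denom = 408 + 63 + 433 + 235 + 48 = 1187
RR6 = 471 / 1187 = 0.3968
Difference = 39.68 − 29.16 = 10.52 percentage points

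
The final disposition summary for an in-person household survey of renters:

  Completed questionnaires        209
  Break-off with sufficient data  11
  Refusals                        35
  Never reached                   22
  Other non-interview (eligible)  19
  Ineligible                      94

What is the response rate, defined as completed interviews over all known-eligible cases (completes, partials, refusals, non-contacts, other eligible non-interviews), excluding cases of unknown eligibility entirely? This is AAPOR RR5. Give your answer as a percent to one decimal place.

70.6%

Num → 209
Base → 209 + 11 + 35 + 22 + 19 = 296
RR5 = 209 / 296 = 0.7061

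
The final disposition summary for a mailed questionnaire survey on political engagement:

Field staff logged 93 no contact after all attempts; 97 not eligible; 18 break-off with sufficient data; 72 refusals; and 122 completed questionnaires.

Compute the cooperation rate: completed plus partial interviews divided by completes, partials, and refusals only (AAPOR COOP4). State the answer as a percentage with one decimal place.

Top = 122 + 18 = 140
Denom = 122 + 18 + 72 = 212
COOP4 = 140 / 212 = 0.6604

66.0%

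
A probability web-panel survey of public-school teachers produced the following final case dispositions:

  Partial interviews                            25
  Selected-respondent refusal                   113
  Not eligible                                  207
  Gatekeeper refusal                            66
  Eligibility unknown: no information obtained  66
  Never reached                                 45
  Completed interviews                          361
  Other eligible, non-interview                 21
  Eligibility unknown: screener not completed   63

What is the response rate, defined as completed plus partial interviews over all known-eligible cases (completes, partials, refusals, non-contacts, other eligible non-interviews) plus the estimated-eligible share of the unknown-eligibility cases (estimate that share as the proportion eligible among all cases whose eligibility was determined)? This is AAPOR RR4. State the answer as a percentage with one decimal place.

53.0%

Refusal or break-off = 66 + 113 = 179
Unknown eligibility = 63 + 66 = 129
Top = 361 + 25 = 386
Eligible (known) = 361 + 25 + 179 + 45 + 21 = 631
e = 631 / (631 + 207) = 631 / 838 = 0.7530
Eligible share of unknowns = 0.7530 × 129 = 97.14
Denom = 631 + 97.14 = 728.14
RR4 = 386 / 728.14 = 0.5301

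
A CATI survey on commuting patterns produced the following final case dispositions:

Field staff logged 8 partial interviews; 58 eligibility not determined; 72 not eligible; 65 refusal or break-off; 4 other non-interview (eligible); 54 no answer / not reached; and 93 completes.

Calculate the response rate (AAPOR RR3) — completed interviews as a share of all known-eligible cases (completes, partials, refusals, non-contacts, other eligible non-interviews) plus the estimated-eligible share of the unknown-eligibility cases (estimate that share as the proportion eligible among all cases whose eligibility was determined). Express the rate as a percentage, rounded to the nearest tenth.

34.7%

Numerator: 93
Known eligible: 93 + 8 + 65 + 54 + 4 = 224
e = 224 / (224 + 72) = 224 / 296 = 0.7568
Eligible share of unknowns: 0.7568 × 58 = 43.89
Base: 224 + 43.89 = 267.89
RR3 = 93 / 267.89 = 0.3472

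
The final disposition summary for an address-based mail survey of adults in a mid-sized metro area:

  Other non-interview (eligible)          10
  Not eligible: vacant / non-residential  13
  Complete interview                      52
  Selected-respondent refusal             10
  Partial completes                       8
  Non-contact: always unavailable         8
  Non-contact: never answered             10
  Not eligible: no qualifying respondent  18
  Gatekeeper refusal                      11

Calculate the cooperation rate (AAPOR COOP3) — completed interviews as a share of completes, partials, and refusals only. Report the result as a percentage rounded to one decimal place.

64.2%

Refusal or break-off = 11 + 10 = 21
No answer / not reached = 10 + 8 = 18
Out of scope = 18 + 13 = 31
Top → 52
Base → 52 + 8 + 21 = 81
COOP3 = 52 / 81 = 0.6420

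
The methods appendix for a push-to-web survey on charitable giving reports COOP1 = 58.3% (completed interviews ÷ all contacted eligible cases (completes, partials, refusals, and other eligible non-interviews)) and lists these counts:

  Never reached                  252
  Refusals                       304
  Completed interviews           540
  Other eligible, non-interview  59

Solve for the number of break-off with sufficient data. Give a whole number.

23

COOP1 = 540 / D = 0.583
D = 540 / 0.583 = 926.2
Other denominator terms total 903
break-off with sufficient data = 926.2 − 903 ≈ 23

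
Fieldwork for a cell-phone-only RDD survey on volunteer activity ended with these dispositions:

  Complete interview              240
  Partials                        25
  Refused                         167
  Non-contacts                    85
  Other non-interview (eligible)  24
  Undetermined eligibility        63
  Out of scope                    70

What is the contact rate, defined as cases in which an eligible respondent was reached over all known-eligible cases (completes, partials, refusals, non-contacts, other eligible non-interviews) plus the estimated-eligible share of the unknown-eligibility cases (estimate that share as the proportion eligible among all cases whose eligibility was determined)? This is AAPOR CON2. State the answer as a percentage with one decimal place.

Num: 240 + 25 + 167 + 24 = 456
Eligible (known): 240 + 25 + 167 + 85 + 24 = 541
e = 541 / (541 + 70) = 541 / 611 = 0.8854
Estimated eligible among unknowns: 0.8854 × 63 = 55.78
Base: 541 + 55.78 = 596.78
CON2 = 456 / 596.78 = 0.7641

76.4%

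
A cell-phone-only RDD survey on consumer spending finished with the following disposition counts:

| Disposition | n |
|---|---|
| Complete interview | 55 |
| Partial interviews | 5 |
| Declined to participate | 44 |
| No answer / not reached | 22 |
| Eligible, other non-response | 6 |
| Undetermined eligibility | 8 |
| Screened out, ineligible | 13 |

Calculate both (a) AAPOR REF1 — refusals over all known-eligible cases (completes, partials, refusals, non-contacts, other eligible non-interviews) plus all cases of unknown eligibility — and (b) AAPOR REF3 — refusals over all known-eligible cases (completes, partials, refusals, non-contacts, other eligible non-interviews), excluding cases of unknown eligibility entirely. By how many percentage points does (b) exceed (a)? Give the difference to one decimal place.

1.9

Numerator = 44
Denom = 55 + 5 + 44 + 22 + 6 + 8 = 140
REF1 = 44 / 140 = 0.3143
Denom = 55 + 5 + 44 + 22 + 6 = 132
REF3 = 44 / 132 = 0.3333
Difference = 33.33 − 31.43 = 1.90 percentage points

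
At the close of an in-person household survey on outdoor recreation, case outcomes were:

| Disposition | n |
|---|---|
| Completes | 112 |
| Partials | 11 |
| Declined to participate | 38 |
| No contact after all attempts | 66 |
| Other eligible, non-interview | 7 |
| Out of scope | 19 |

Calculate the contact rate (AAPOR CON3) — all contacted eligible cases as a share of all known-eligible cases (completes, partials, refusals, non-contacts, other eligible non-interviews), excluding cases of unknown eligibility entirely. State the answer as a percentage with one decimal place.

71.8%

Top = 112 + 11 + 38 + 7 = 168
Denominator = 112 + 11 + 38 + 66 + 7 = 234
CON3 = 168 / 234 = 0.7179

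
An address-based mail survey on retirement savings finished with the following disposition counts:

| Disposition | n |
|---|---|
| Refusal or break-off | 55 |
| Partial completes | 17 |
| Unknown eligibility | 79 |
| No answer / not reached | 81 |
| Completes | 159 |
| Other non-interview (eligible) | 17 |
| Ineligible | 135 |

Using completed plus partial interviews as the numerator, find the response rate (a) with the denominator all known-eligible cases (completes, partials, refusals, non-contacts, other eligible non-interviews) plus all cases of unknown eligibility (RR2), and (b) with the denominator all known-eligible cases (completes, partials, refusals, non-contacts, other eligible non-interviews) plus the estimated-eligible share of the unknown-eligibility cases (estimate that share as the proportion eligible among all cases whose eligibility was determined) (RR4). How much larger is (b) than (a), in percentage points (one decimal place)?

Num = 159 + 17 = 176
Denom = 159 + 17 + 55 + 81 + 17 + 79 = 408
RR2 = 176 / 408 = 0.4314
Determined eligible = 159 + 17 + 55 + 81 + 17 = 329
e = 329 / (329 + 135) = 329 / 464 = 0.7091
Estimated eligible among unknowns = 0.7091 × 79 = 56.02
Denom = 329 + 56.02 = 385.02
RR4 = 176 / 385.02 = 0.4571
Difference = 45.71 − 43.14 = 2.57 percentage points

2.6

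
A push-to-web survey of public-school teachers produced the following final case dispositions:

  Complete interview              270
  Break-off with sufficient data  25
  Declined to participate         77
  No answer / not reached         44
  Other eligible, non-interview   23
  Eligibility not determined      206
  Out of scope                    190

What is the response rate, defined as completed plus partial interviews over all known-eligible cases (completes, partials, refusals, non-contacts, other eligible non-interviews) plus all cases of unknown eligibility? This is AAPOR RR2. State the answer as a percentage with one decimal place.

45.7%

Numerator: 270 + 25 = 295
Denominator: 270 + 25 + 77 + 44 + 23 + 206 = 645
RR2 = 295 / 645 = 0.4574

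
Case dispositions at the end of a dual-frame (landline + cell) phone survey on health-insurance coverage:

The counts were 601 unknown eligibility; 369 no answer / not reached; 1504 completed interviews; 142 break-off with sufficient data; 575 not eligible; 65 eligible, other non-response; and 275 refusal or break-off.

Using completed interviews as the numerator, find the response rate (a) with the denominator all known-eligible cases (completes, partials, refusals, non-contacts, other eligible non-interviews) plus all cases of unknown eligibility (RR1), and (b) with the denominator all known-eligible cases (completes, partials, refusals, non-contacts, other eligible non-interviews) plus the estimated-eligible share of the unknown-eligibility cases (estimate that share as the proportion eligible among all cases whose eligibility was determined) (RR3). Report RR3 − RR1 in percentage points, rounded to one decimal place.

Numerator: 1504
Denominator: 1504 + 142 + 275 + 369 + 65 + 601 = 2956
RR1 = 1504 / 2956 = 0.5088
Determined eligible: 1504 + 142 + 275 + 369 + 65 = 2355
e = 2355 / (2355 + 575) = 2355 / 2930 = 0.8038
Estimated eligible among unknowns: 0.8038 × 601 = 483.08
Denominator: 2355 + 483.08 = 2838.08
RR3 = 1504 / 2838.08 = 0.5299
Difference = 52.99 − 50.88 = 2.11 percentage points

2.1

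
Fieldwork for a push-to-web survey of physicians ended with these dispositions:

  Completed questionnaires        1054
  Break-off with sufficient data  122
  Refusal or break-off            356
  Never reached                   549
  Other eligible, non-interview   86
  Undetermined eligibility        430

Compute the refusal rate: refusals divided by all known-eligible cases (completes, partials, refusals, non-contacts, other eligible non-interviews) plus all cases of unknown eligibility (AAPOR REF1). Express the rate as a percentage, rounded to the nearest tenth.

13.7%

Num → 356
Denominator → 1054 + 122 + 356 + 549 + 86 + 430 = 2597
REF1 = 356 / 2597 = 0.1371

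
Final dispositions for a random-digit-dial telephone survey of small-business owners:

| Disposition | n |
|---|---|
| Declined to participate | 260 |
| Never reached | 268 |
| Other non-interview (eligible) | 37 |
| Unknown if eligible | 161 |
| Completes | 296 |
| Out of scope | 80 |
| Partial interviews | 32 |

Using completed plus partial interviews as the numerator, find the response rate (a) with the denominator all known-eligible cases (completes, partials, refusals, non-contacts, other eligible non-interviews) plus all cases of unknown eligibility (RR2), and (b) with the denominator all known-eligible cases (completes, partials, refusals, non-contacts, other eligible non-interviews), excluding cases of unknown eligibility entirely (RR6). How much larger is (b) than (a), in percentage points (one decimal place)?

5.6

Num = 296 + 32 = 328
Base = 296 + 32 + 260 + 268 + 37 + 161 = 1054
RR2 = 328 / 1054 = 0.3112
Base = 296 + 32 + 260 + 268 + 37 = 893
RR6 = 328 / 893 = 0.3673
Difference = 36.73 − 31.12 = 5.61 percentage points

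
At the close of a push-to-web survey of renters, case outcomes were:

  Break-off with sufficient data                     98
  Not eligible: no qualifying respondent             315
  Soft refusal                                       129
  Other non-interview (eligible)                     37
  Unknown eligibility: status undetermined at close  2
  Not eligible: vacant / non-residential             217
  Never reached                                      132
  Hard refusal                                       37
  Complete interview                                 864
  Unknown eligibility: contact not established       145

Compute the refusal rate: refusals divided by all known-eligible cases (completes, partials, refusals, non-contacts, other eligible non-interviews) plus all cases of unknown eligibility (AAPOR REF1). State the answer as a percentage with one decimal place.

Refused = 37 + 129 = 166
Undetermined eligibility = 145 + 2 = 147
Screened out, ineligible = 315 + 217 = 532
Numerator = 166
Denominator = 864 + 98 + 166 + 132 + 37 + 147 = 1444
REF1 = 166 / 1444 = 0.1150

11.5%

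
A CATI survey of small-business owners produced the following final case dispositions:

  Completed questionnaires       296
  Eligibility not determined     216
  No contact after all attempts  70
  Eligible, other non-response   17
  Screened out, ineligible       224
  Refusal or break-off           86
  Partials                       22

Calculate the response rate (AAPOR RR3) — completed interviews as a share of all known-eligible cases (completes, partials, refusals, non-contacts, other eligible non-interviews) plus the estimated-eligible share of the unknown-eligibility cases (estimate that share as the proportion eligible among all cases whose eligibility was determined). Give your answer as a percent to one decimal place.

46.3%

Numerator = 296
Known eligible = 296 + 22 + 86 + 70 + 17 = 491
e = 491 / (491 + 224) = 491 / 715 = 0.6867
e × U = 0.6867 × 216 = 148.33
Denom = 491 + 148.33 = 639.33
RR3 = 296 / 639.33 = 0.4630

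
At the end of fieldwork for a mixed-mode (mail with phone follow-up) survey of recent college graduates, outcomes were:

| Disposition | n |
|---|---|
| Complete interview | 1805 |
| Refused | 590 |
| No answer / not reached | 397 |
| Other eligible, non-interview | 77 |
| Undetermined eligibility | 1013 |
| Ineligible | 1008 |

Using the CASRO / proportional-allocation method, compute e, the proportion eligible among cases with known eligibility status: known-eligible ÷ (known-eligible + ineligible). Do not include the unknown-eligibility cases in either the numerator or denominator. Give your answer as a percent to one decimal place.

74.0%

Determined eligible = 1805 + 590 + 397 + 77 = 2869
e = 2869 / (2869 + 1008) = 2869 / 3877 = 0.7400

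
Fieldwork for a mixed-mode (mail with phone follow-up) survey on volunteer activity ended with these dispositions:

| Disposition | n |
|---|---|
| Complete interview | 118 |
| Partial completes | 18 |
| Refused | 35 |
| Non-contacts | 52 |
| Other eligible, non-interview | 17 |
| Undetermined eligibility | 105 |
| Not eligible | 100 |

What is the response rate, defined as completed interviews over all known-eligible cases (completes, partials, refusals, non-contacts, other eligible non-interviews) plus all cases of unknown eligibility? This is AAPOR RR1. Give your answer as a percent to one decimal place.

34.2%

Num: 118
Denom: 118 + 18 + 35 + 52 + 17 + 105 = 345
RR1 = 118 / 345 = 0.3420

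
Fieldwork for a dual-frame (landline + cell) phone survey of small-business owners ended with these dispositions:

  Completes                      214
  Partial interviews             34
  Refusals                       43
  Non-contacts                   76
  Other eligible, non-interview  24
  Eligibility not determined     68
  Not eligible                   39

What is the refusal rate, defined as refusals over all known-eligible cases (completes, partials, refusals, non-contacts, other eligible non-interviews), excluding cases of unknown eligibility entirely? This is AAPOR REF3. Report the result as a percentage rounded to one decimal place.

Top → 43
Denom → 214 + 34 + 43 + 76 + 24 = 391
REF3 = 43 / 391 = 0.1100

11.0%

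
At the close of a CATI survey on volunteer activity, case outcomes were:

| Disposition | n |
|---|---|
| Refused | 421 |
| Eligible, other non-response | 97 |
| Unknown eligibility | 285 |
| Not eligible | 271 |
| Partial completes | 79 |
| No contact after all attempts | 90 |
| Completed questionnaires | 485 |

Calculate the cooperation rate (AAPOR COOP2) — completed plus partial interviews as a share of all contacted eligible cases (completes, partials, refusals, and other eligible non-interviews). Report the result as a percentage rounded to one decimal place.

52.1%

Num → 485 + 79 = 564
Denom → 485 + 79 + 421 + 97 = 1082
COOP2 = 564 / 1082 = 0.5213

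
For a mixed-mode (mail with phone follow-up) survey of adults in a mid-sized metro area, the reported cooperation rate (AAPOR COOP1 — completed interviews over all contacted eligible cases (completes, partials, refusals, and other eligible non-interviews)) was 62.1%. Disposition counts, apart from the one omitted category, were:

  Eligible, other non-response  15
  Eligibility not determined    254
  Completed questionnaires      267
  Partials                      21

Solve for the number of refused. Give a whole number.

127

COOP1 = 267 / D = 0.621
D = 267 / 0.621 = 430.0
Remaining denominator categories sum to 303
refused = 430.0 − 303 ≈ 127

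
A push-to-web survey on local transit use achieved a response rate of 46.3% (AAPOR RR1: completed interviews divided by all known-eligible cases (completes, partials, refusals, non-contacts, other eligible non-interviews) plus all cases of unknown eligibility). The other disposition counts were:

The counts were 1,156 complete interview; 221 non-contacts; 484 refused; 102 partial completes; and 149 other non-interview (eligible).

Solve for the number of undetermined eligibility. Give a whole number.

RR1 = 1156 / D = 0.463
D = 1156 / 0.463 = 2496.8
Remaining denominator categories sum to 2112
undetermined eligibility = 2496.8 − 2112 ≈ 385

385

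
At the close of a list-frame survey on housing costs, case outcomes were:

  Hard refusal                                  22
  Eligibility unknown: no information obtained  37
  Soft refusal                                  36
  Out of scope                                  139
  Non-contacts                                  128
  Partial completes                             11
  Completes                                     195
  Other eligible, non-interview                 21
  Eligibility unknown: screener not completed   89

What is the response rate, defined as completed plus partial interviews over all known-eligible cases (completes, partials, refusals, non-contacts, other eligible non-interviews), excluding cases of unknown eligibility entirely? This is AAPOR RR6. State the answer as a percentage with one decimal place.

Refusals = 22 + 36 = 58
Unknown eligibility = 89 + 37 = 126
Numerator: 195 + 11 = 206
Denom: 195 + 11 + 58 + 128 + 21 = 413
RR6 = 206 / 413 = 0.4988

49.9%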